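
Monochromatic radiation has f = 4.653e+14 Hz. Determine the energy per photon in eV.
1.9243 eV

Using E = hf:

E = hf = (6.626×10⁻³⁴ J·s)(4.653e+14 Hz)
E = 1.9243 eV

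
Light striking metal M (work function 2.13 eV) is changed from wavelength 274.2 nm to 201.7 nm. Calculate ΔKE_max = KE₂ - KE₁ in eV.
1.6253 eV

Using Einstein's equation: KE_max = hc/λ - φ

For λ₁ = 274.2 nm:
KE₁ = hc/λ₁ - φ = 4.5217 - 2.13 = 2.3917 eV

For λ₂ = 201.7 nm:
KE₂ = hc/λ₂ - φ = 6.1470 - 2.13 = 4.0170 eV

Change in KE:
ΔKE = KE₂ - KE₁ = 4.0170 - 2.3917 = 1.6253 eV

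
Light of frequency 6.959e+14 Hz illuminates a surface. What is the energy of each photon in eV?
2.8780 eV

Using E = hf:

E = hf = (6.626×10⁻³⁴ J·s)(6.959e+14 Hz)
E = 2.8780 eV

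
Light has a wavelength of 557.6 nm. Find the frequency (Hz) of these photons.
5.3765e+14 Hz

Using the wave equation: c = fλ

Solving for frequency:
f = c/λ = (3×10⁸ m/s) / (557.6×10⁻⁹ m)
f = 5.3765e+14 Hz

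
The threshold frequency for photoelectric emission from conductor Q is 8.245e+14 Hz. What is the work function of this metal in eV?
3.41 eV

At the threshold frequency, photon energy equals work function:
φ = hf₀

Calculating:
φ = (6.626×10⁻³⁴ J·s)(8.245e+14 Hz)
φ = 3.41 eV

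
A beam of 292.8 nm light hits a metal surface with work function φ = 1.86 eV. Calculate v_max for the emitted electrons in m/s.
9.1391e+05 m/s

First, find the maximum kinetic energy:
E_photon = hc/λ = 4.2344 eV
KE_max = E_photon - φ = 4.2344 - 1.86 = 2.3744 eV

Convert to Joules: KE_max = 2.3744 × 1.602×10⁻¹⁹ J = 3.8043e-19 J

Then use KE = ½mv² to find velocity:
v = √(2·KE/m) = √(2 × 3.8043e-19 J / 9.109e-31 kg)
v = 9.1391e+05 m/s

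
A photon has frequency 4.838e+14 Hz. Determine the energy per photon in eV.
2.0008 eV

Using E = hf:

E = hf = (6.626×10⁻³⁴ J·s)(4.838e+14 Hz)
E = 2.0008 eV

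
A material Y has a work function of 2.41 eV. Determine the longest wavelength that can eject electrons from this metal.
514.46 nm

The threshold wavelength is when the photon energy equals the work function:
hc/λ₀ = φ

Solving for λ₀:
λ₀ = hc/φ = (6.626×10⁻³⁴ J·s)(3×10⁸ m/s) / (2.41 eV × 1.602×10⁻¹⁹ J/eV)
λ₀ = 514.46 nm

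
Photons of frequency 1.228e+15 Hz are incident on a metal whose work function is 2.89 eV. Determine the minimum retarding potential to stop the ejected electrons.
2.1886 V

The stopping potential V_s satisfies: eV_s = KE_max

First, find KE_max using Einstein's equation:
E_photon = hf = (6.626×10⁻³⁴ J·s)(1.228e+15 Hz) = 5.0786 eV
KE_max = E_photon - φ = 5.0786 - 2.89 = 2.1886 eV

Since eV_s = KE_max:
V_s = KE_max/e = 2.1886 V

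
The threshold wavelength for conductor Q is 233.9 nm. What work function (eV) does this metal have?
5.30 eV

At the threshold wavelength, photon energy equals work function:
φ = hc/λ₀

Calculating:
φ = (6.626×10⁻³⁴ J·s)(3×10⁸ m/s) / (233.9×10⁻⁹ m)
φ = 5.30 eV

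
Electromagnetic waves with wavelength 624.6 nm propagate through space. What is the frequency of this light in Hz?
4.7998e+14 Hz

Using the wave equation: c = fλ

Solving for frequency:
f = c/λ = (3×10⁸ m/s) / (624.6×10⁻⁹ m)
f = 4.7998e+14 Hz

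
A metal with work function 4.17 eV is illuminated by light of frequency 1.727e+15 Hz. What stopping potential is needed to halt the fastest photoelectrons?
2.9723 V

The stopping potential V_s satisfies: eV_s = KE_max

First, find KE_max using Einstein's equation:
E_photon = hf = (6.626×10⁻³⁴ J·s)(1.727e+15 Hz) = 7.1423 eV
KE_max = E_photon - φ = 7.1423 - 4.17 = 2.9723 eV

Since eV_s = KE_max:
V_s = KE_max/e = 2.9723 V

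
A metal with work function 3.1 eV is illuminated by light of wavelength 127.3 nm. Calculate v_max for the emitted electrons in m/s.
1.5282e+06 m/s

First, find the maximum kinetic energy:
E_photon = hc/λ = 9.7395 eV
KE_max = E_photon - φ = 9.7395 - 3.1 = 6.6395 eV

Convert to Joules: KE_max = 6.6395 × 1.602×10⁻¹⁹ J = 1.0638e-18 J

Then use KE = ½mv² to find velocity:
v = √(2·KE/m) = √(2 × 1.0638e-18 J / 9.109e-31 kg)
v = 1.5282e+06 m/s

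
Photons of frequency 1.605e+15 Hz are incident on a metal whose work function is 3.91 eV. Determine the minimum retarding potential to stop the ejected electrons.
2.7277 V

The stopping potential V_s satisfies: eV_s = KE_max

First, find KE_max using Einstein's equation:
E_photon = hf = (6.626×10⁻³⁴ J·s)(1.605e+15 Hz) = 6.6377 eV
KE_max = E_photon - φ = 6.6377 - 3.91 = 2.7277 eV

Since eV_s = KE_max:
V_s = KE_max/e = 2.7277 V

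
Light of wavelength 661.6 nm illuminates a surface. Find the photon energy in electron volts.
1.8740 eV

Using E = hf = hc/λ:

E = hc/λ = (6.626×10⁻³⁴ J·s)(3×10⁸ m/s) / (661.6×10⁻⁹ m)
E = 1.8740 eV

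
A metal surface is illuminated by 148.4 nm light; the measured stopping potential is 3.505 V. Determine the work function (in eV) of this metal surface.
4.85 eV

The stopping potential gives the maximum kinetic energy: KE_max = eV_s = 3.505 eV

From Einstein's photoelectric equation: KE_max = hc/λ - φ
Rearranging: φ = hc/λ - KE_max

Calculate photon energy:
E_photon = hc/λ = (6.626×10⁻³⁴ J·s)(3×10⁸ m/s) / (148.4×10⁻⁹ m) = 8.3547 eV

Therefore:
φ = 8.3547 - 3.505 = 4.85 eV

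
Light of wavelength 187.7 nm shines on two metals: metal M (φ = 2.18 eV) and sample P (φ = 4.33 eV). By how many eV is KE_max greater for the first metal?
2.1500 eV

Using KE_max = hc/λ - φ for each metal:

Photon energy: E = hc/λ = 6.6054 eV

For metal M (φ₁ = 2.18 eV):
KE₁ = E - φ₁ = 6.6054 - 2.18 = 4.4254 eV

For sample P (φ₂ = 4.33 eV):
KE₂ = E - φ₂ = 6.6054 - 4.33 = 2.2754 eV

Difference:
ΔKE = KE₁ - KE₂ = 4.4254 - 2.2754 = 2.1500 eV

Note: The difference equals the difference in work functions: 4.33 - 2.18 = 2.15 eV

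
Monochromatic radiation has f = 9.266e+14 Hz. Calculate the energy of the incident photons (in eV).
3.8321 eV

Using E = hf:

E = hf = (6.626×10⁻³⁴ J·s)(9.266e+14 Hz)
E = 3.8321 eV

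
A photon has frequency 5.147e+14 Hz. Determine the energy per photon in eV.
2.1286 eV

Using E = hf:

E = hf = (6.626×10⁻³⁴ J·s)(5.147e+14 Hz)
E = 2.1286 eV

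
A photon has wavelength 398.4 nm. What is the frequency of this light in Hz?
7.5249e+14 Hz

Using the wave equation: c = fλ

Solving for frequency:
f = c/λ = (3×10⁸ m/s) / (398.4×10⁻⁹ m)
f = 7.5249e+14 Hz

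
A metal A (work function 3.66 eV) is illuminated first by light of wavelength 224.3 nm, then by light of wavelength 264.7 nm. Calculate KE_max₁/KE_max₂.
1.8239

Using Einstein's equation: KE_max = hc/λ - φ

For λ₁ = 224.3 nm:
E₁ = hc/λ₁ = 5.5276 eV
KE₁ = E₁ - φ = 5.5276 - 3.66 = 1.8676 eV

For λ₂ = 264.7 nm:
E₂ = hc/λ₂ = 4.6840 eV
KE₂ = E₂ - φ = 4.6840 - 3.66 = 1.0240 eV

Ratio: KE₁/KE₂ = 1.8676/1.0240 = 1.8239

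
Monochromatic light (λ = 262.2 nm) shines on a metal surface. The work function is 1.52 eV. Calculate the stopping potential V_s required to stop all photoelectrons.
3.2086 V

The stopping potential V_s satisfies: eV_s = KE_max

First, find KE_max using Einstein's equation:
E_photon = hc/λ = 4.7286 eV
KE_max = E_photon - φ = 4.7286 - 1.52 = 3.2086 eV

Since eV_s = KE_max:
V_s = KE_max/e = 3.2086 V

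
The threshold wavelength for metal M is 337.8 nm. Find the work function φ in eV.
3.67 eV

At the threshold wavelength, photon energy equals work function:
φ = hc/λ₀

Calculating:
φ = (6.626×10⁻³⁴ J·s)(3×10⁸ m/s) / (337.8×10⁻⁹ m)
φ = 3.67 eV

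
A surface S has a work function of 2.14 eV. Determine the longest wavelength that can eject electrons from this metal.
579.37 nm

The threshold wavelength is when the photon energy equals the work function:
hc/λ₀ = φ

Solving for λ₀:
λ₀ = hc/φ = (6.626×10⁻³⁴ J·s)(3×10⁸ m/s) / (2.14 eV × 1.602×10⁻¹⁹ J/eV)
λ₀ = 579.37 nm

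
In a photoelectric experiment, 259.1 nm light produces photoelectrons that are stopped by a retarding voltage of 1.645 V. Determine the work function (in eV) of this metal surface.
3.14 eV

The stopping potential gives the maximum kinetic energy: KE_max = eV_s = 1.645 eV

From Einstein's photoelectric equation: KE_max = hc/λ - φ
Rearranging: φ = hc/λ - KE_max

Calculate photon energy:
E_photon = hc/λ = (6.626×10⁻³⁴ J·s)(3×10⁸ m/s) / (259.1×10⁻⁹ m) = 4.7852 eV

Therefore:
φ = 4.7852 - 1.645 = 3.14 eV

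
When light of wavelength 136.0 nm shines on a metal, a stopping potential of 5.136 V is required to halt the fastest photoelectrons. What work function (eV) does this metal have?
3.98 eV

The stopping potential gives the maximum kinetic energy: KE_max = eV_s = 5.136 eV

From Einstein's photoelectric equation: KE_max = hc/λ - φ
Rearranging: φ = hc/λ - KE_max

Calculate photon energy:
E_photon = hc/λ = (6.626×10⁻³⁴ J·s)(3×10⁸ m/s) / (136.0×10⁻⁹ m) = 9.1165 eV

Therefore:
φ = 9.1165 - 5.136 = 3.98 eV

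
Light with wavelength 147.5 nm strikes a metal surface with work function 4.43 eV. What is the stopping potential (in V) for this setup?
3.9757 V

The stopping potential V_s satisfies: eV_s = KE_max

First, find KE_max using Einstein's equation:
E_photon = hc/λ = 8.4057 eV
KE_max = E_photon - φ = 8.4057 - 4.43 = 3.9757 eV

Since eV_s = KE_max:
V_s = KE_max/e = 3.9757 V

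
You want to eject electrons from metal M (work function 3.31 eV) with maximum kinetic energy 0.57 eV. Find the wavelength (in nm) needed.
319.55 nm

From Einstein's equation: KE_max = hc/λ - φ

Rearranging for λ:
hc/λ = KE_max + φ
λ = hc/(KE_max + φ)

Required photon energy:
E_photon = KE_max + φ = 0.57 + 3.31 = 3.88 eV

Required wavelength:
λ = hc/E_photon = (6.626×10⁻³⁴)(3×10⁸) / (3.88 × 1.602×10⁻¹⁹)
λ = 319.55 nm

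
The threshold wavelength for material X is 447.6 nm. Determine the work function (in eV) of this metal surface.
2.77 eV

At the threshold wavelength, photon energy equals work function:
φ = hc/λ₀

Calculating:
φ = (6.626×10⁻³⁴ J·s)(3×10⁸ m/s) / (447.6×10⁻⁹ m)
φ = 2.77 eV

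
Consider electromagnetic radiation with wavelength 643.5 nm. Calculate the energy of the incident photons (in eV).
1.9267 eV

Using E = hf = hc/λ:

E = hc/λ = (6.626×10⁻³⁴ J·s)(3×10⁸ m/s) / (643.5×10⁻⁹ m)
E = 1.9267 eV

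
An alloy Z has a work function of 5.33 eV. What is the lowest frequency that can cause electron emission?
1.2888e+15 Hz

The threshold frequency is when the photon energy equals the work function:
hf₀ = φ

Solving for f₀:
f₀ = φ/h = (5.33 eV × 1.602×10⁻¹⁹ J/eV) / (6.626×10⁻³⁴ J·s)
f₀ = 1.2888e+15 Hz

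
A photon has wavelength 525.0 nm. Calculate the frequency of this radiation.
5.7103e+14 Hz

Using the wave equation: c = fλ

Solving for frequency:
f = c/λ = (3×10⁸ m/s) / (525.0×10⁻⁹ m)
f = 5.7103e+14 Hz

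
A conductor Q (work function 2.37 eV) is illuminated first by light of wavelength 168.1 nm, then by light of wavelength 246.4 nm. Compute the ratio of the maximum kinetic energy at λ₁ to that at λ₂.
1.8805

Using Einstein's equation: KE_max = hc/λ - φ

For λ₁ = 168.1 nm:
E₁ = hc/λ₁ = 7.3756 eV
KE₁ = E₁ - φ = 7.3756 - 2.37 = 5.0056 eV

For λ₂ = 246.4 nm:
E₂ = hc/λ₂ = 5.0318 eV
KE₂ = E₂ - φ = 5.0318 - 2.37 = 2.6618 eV

Ratio: KE₁/KE₂ = 5.0056/2.6618 = 1.8805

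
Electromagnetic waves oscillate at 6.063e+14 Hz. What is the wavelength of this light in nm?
494.46 nm

Using the wave equation: c = fλ

Solving for wavelength:
λ = c/f = (3×10⁸ m/s) / (6.063e+14 Hz)
λ = 494.46 nm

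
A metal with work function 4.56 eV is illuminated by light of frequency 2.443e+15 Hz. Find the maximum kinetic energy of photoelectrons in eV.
5.5434 eV

Using Einstein's photoelectric equation: KE_max = hf - φ

First, calculate the photon energy:
E_photon = hf = (6.626×10⁻³⁴ J·s)(2.443e+15 Hz)
E_photon = 10.1034 eV

Then, the maximum kinetic energy:
KE_max = E_photon - φ = 10.1034 eV - 4.56 eV = 5.5434 eV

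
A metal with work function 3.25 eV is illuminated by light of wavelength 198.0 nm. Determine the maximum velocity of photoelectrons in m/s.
1.0293e+06 m/s

First, find the maximum kinetic energy:
E_photon = hc/λ = 6.2618 eV
KE_max = E_photon - φ = 6.2618 - 3.25 = 3.0118 eV

Convert to Joules: KE_max = 3.0118 × 1.602×10⁻¹⁹ J = 4.8255e-19 J

Then use KE = ½mv² to find velocity:
v = √(2·KE/m) = √(2 × 4.8255e-19 J / 9.109e-31 kg)
v = 1.0293e+06 m/s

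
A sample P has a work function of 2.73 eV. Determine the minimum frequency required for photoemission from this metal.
6.6011e+14 Hz

The threshold frequency is when the photon energy equals the work function:
hf₀ = φ

Solving for f₀:
f₀ = φ/h = (2.73 eV × 1.602×10⁻¹⁹ J/eV) / (6.626×10⁻³⁴ J·s)
f₀ = 6.6011e+14 Hz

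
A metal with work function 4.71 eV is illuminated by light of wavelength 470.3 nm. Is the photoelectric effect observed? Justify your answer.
No

For photoemission, the photon energy must exceed the work function.

Photon energy: E = hc/λ = 2.6363 eV
Work function: φ = 4.71 eV

Since E_photon (2.6363 eV) < φ (4.71 eV), photoemission will NOT occur.
The threshold wavelength is λ₀ = hc/φ = 263.2 nm.
Since 470.3 nm > 263.2 nm, the photons lack sufficient energy.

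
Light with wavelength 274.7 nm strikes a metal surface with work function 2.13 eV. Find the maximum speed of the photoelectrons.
9.1565e+05 m/s

First, find the maximum kinetic energy:
E_photon = hc/λ = 4.5134 eV
KE_max = E_photon - φ = 4.5134 - 2.13 = 2.3834 eV

Convert to Joules: KE_max = 2.3834 × 1.602×10⁻¹⁹ J = 3.8187e-19 J

Then use KE = ½mv² to find velocity:
v = √(2·KE/m) = √(2 × 3.8187e-19 J / 9.109e-31 kg)
v = 9.1565e+05 m/s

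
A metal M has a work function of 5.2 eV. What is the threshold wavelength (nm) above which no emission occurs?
238.43 nm

The threshold wavelength is when the photon energy equals the work function:
hc/λ₀ = φ

Solving for λ₀:
λ₀ = hc/φ = (6.626×10⁻³⁴ J·s)(3×10⁸ m/s) / (5.2 eV × 1.602×10⁻¹⁹ J/eV)
λ₀ = 238.43 nm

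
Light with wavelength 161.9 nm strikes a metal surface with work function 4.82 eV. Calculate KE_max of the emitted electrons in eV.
2.8381 eV

Using Einstein's photoelectric equation: KE_max = hf - φ = hc/λ - φ

First, calculate the photon energy:
E_photon = hc/λ = (6.626×10⁻³⁴ J·s)(3×10⁸ m/s) / (161.9×10⁻⁹ m)
E_photon = 7.6581 eV

Then, the maximum kinetic energy:
KE_max = E_photon - φ = 7.6581 eV - 4.82 eV = 2.8381 eV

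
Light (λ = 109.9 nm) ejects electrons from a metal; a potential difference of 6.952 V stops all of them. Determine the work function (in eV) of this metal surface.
4.33 eV

The stopping potential gives the maximum kinetic energy: KE_max = eV_s = 6.952 eV

From Einstein's photoelectric equation: KE_max = hc/λ - φ
Rearranging: φ = hc/λ - KE_max

Calculate photon energy:
E_photon = hc/λ = (6.626×10⁻³⁴ J·s)(3×10⁸ m/s) / (109.9×10⁻⁹ m) = 11.2815 eV

Therefore:
φ = 11.2815 - 6.952 = 4.33 eV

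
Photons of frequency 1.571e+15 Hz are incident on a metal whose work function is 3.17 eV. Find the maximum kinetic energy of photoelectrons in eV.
3.3271 eV

Using Einstein's photoelectric equation: KE_max = hf - φ

First, calculate the photon energy:
E_photon = hf = (6.626×10⁻³⁴ J·s)(1.571e+15 Hz)
E_photon = 6.4971 eV

Then, the maximum kinetic energy:
KE_max = E_photon - φ = 6.4971 eV - 3.17 eV = 3.3271 eV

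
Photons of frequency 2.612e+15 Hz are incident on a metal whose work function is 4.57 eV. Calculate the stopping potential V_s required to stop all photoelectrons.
6.2324 V

The stopping potential V_s satisfies: eV_s = KE_max

First, find KE_max using Einstein's equation:
E_photon = hf = (6.626×10⁻³⁴ J·s)(2.612e+15 Hz) = 10.8024 eV
KE_max = E_photon - φ = 10.8024 - 4.57 = 6.2324 eV

Since eV_s = KE_max:
V_s = KE_max/e = 6.2324 V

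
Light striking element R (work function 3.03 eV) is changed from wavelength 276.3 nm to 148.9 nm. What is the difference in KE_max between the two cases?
3.8394 eV

Using Einstein's equation: KE_max = hc/λ - φ

For λ₁ = 276.3 nm:
KE₁ = hc/λ₁ - φ = 4.4873 - 3.03 = 1.4573 eV

For λ₂ = 148.9 nm:
KE₂ = hc/λ₂ - φ = 8.3267 - 3.03 = 5.2967 eV

Change in KE:
ΔKE = KE₂ - KE₁ = 5.2967 - 1.4573 = 3.8394 eV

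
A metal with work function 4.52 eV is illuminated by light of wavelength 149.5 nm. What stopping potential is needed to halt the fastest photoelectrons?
3.7733 V

The stopping potential V_s satisfies: eV_s = KE_max

First, find KE_max using Einstein's equation:
E_photon = hc/λ = 8.2933 eV
KE_max = E_photon - φ = 8.2933 - 4.52 = 3.7733 eV

Since eV_s = KE_max:
V_s = KE_max/e = 3.7733 V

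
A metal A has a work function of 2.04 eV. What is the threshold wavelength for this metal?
607.77 nm

The threshold wavelength is when the photon energy equals the work function:
hc/λ₀ = φ

Solving for λ₀:
λ₀ = hc/φ = (6.626×10⁻³⁴ J·s)(3×10⁸ m/s) / (2.04 eV × 1.602×10⁻¹⁹ J/eV)
λ₀ = 607.77 nm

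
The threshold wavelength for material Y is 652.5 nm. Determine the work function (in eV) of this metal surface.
1.90 eV

At the threshold wavelength, photon energy equals work function:
φ = hc/λ₀

Calculating:
φ = (6.626×10⁻³⁴ J·s)(3×10⁸ m/s) / (652.5×10⁻⁹ m)
φ = 1.90 eV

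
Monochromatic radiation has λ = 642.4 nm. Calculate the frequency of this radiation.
4.6668e+14 Hz

Using the wave equation: c = fλ

Solving for frequency:
f = c/λ = (3×10⁸ m/s) / (642.4×10⁻⁹ m)
f = 4.6668e+14 Hz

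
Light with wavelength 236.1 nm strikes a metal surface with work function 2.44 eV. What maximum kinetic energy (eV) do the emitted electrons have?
2.8113 eV

Using Einstein's photoelectric equation: KE_max = hf - φ = hc/λ - φ

First, calculate the photon energy:
E_photon = hc/λ = (6.626×10⁻³⁴ J·s)(3×10⁸ m/s) / (236.1×10⁻⁹ m)
E_photon = 5.2513 eV

Then, the maximum kinetic energy:
KE_max = E_photon - φ = 5.2513 eV - 2.44 eV = 2.8113 eV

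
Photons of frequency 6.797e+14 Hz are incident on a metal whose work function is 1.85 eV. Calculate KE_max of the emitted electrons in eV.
0.9610 eV

Using Einstein's photoelectric equation: KE_max = hf - φ

First, calculate the photon energy:
E_photon = hf = (6.626×10⁻³⁴ J·s)(6.797e+14 Hz)
E_photon = 2.8110 eV

Then, the maximum kinetic energy:
KE_max = E_photon - φ = 2.8110 eV - 1.85 eV = 0.9610 eV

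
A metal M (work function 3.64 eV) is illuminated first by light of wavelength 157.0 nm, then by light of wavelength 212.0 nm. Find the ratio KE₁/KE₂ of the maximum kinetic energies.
1.9278

Using Einstein's equation: KE_max = hc/λ - φ

For λ₁ = 157.0 nm:
E₁ = hc/λ₁ = 7.8971 eV
KE₁ = E₁ - φ = 7.8971 - 3.64 = 4.2571 eV

For λ₂ = 212.0 nm:
E₂ = hc/λ₂ = 5.8483 eV
KE₂ = E₂ - φ = 5.8483 - 3.64 = 2.2083 eV

Ratio: KE₁/KE₂ = 4.2571/2.2083 = 1.9278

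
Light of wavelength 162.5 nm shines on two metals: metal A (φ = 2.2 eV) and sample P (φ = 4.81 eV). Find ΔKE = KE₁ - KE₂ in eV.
2.6100 eV

Using KE_max = hc/λ - φ for each metal:

Photon energy: E = hc/λ = 7.6298 eV

For metal A (φ₁ = 2.2 eV):
KE₁ = E - φ₁ = 7.6298 - 2.2 = 5.4298 eV

For sample P (φ₂ = 4.81 eV):
KE₂ = E - φ₂ = 7.6298 - 4.81 = 2.8198 eV

Difference:
ΔKE = KE₁ - KE₂ = 5.4298 - 2.8198 = 2.6100 eV

Note: The difference equals the difference in work functions: 4.81 - 2.2 = 2.61 eV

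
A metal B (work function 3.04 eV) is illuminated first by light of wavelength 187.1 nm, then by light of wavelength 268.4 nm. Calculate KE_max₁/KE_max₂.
2.2709

Using Einstein's equation: KE_max = hc/λ - φ

For λ₁ = 187.1 nm:
E₁ = hc/λ₁ = 6.6266 eV
KE₁ = E₁ - φ = 6.6266 - 3.04 = 3.5866 eV

For λ₂ = 268.4 nm:
E₂ = hc/λ₂ = 4.6194 eV
KE₂ = E₂ - φ = 4.6194 - 3.04 = 1.5794 eV

Ratio: KE₁/KE₂ = 3.5866/1.5794 = 2.2709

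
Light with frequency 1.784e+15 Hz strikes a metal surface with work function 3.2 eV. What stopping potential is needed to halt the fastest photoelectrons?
4.1780 V

The stopping potential V_s satisfies: eV_s = KE_max

First, find KE_max using Einstein's equation:
E_photon = hf = (6.626×10⁻³⁴ J·s)(1.784e+15 Hz) = 7.3780 eV
KE_max = E_photon - φ = 7.3780 - 3.2 = 4.1780 eV

Since eV_s = KE_max:
V_s = KE_max/e = 4.1780 V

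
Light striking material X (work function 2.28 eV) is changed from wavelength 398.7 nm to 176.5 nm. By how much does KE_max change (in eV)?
3.9149 eV

Using Einstein's equation: KE_max = hc/λ - φ

For λ₁ = 398.7 nm:
KE₁ = hc/λ₁ - φ = 3.1097 - 2.28 = 0.8297 eV

For λ₂ = 176.5 nm:
KE₂ = hc/λ₂ - φ = 7.0246 - 2.28 = 4.7446 eV

Change in KE:
ΔKE = KE₂ - KE₁ = 4.7446 - 0.8297 = 3.9149 eV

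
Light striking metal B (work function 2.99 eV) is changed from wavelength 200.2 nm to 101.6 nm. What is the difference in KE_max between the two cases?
6.0102 eV

Using Einstein's equation: KE_max = hc/λ - φ

For λ₁ = 200.2 nm:
KE₁ = hc/λ₁ - φ = 6.1930 - 2.99 = 3.2030 eV

For λ₂ = 101.6 nm:
KE₂ = hc/λ₂ - φ = 12.2032 - 2.99 = 9.2132 eV

Change in KE:
ΔKE = KE₂ - KE₁ = 9.2132 - 3.2030 = 6.0102 eV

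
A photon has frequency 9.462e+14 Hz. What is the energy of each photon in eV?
3.9132 eV

Using E = hf:

E = hf = (6.626×10⁻³⁴ J·s)(9.462e+14 Hz)
E = 3.9132 eV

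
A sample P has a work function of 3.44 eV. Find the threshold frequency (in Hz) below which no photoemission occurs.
8.3179e+14 Hz

The threshold frequency is when the photon energy equals the work function:
hf₀ = φ

Solving for f₀:
f₀ = φ/h = (3.44 eV × 1.602×10⁻¹⁹ J/eV) / (6.626×10⁻³⁴ J·s)
f₀ = 8.3179e+14 Hz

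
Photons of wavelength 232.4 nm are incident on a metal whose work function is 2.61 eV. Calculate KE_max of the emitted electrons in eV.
2.7249 eV

Using Einstein's photoelectric equation: KE_max = hf - φ = hc/λ - φ

First, calculate the photon energy:
E_photon = hc/λ = (6.626×10⁻³⁴ J·s)(3×10⁸ m/s) / (232.4×10⁻⁹ m)
E_photon = 5.3349 eV

Then, the maximum kinetic energy:
KE_max = E_photon - φ = 5.3349 eV - 2.61 eV = 2.7249 eV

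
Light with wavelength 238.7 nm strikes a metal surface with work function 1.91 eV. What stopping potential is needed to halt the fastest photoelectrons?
3.2841 V

The stopping potential V_s satisfies: eV_s = KE_max

First, find KE_max using Einstein's equation:
E_photon = hc/λ = 5.1941 eV
KE_max = E_photon - φ = 5.1941 - 1.91 = 3.2841 eV

Since eV_s = KE_max:
V_s = KE_max/e = 3.2841 V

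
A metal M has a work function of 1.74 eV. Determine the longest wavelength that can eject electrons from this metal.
712.55 nm

The threshold wavelength is when the photon energy equals the work function:
hc/λ₀ = φ

Solving for λ₀:
λ₀ = hc/φ = (6.626×10⁻³⁴ J·s)(3×10⁸ m/s) / (1.74 eV × 1.602×10⁻¹⁹ J/eV)
λ₀ = 712.55 nm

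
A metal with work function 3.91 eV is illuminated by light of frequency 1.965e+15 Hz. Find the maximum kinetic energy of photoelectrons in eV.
4.2166 eV

Using Einstein's photoelectric equation: KE_max = hf - φ

First, calculate the photon energy:
E_photon = hf = (6.626×10⁻³⁴ J·s)(1.965e+15 Hz)
E_photon = 8.1266 eV

Then, the maximum kinetic energy:
KE_max = E_photon - φ = 8.1266 eV - 3.91 eV = 4.2166 eV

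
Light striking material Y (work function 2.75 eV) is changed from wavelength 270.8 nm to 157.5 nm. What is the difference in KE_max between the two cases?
3.2936 eV

Using Einstein's equation: KE_max = hc/λ - φ

For λ₁ = 270.8 nm:
KE₁ = hc/λ₁ - φ = 4.5784 - 2.75 = 1.8284 eV

For λ₂ = 157.5 nm:
KE₂ = hc/λ₂ - φ = 7.8720 - 2.75 = 5.1220 eV

Change in KE:
ΔKE = KE₂ - KE₁ = 5.1220 - 1.8284 = 3.2936 eV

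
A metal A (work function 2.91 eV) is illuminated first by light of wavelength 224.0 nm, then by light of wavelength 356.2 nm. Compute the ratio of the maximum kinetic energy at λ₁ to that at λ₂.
4.5993

Using Einstein's equation: KE_max = hc/λ - φ

For λ₁ = 224.0 nm:
E₁ = hc/λ₁ = 5.5350 eV
KE₁ = E₁ - φ = 5.5350 - 2.91 = 2.6250 eV

For λ₂ = 356.2 nm:
E₂ = hc/λ₂ = 3.4807 eV
KE₂ = E₂ - φ = 3.4807 - 2.91 = 0.5707 eV

Ratio: KE₁/KE₂ = 2.6250/0.5707 = 4.5993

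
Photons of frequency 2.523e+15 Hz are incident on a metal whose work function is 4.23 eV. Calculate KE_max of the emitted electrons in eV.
6.2043 eV

Using Einstein's photoelectric equation: KE_max = hf - φ

First, calculate the photon energy:
E_photon = hf = (6.626×10⁻³⁴ J·s)(2.523e+15 Hz)
E_photon = 10.4343 eV

Then, the maximum kinetic energy:
KE_max = E_photon - φ = 10.4343 eV - 4.23 eV = 6.2043 eV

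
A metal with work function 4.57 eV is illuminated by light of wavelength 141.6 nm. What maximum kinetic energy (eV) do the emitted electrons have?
4.1859 eV

Using Einstein's photoelectric equation: KE_max = hf - φ = hc/λ - φ

First, calculate the photon energy:
E_photon = hc/λ = (6.626×10⁻³⁴ J·s)(3×10⁸ m/s) / (141.6×10⁻⁹ m)
E_photon = 8.7559 eV

Then, the maximum kinetic energy:
KE_max = E_photon - φ = 8.7559 eV - 4.57 eV = 4.1859 eV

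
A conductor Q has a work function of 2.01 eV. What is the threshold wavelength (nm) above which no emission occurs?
616.84 nm

The threshold wavelength is when the photon energy equals the work function:
hc/λ₀ = φ

Solving for λ₀:
λ₀ = hc/φ = (6.626×10⁻³⁴ J·s)(3×10⁸ m/s) / (2.01 eV × 1.602×10⁻¹⁹ J/eV)
λ₀ = 616.84 nm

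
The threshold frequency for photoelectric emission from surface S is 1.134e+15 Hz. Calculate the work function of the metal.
4.69 eV

At the threshold frequency, photon energy equals work function:
φ = hf₀

Calculating:
φ = (6.626×10⁻³⁴ J·s)(1.134e+15 Hz)
φ = 4.69 eV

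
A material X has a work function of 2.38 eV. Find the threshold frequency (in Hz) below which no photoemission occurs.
5.7548e+14 Hz

The threshold frequency is when the photon energy equals the work function:
hf₀ = φ

Solving for f₀:
f₀ = φ/h = (2.38 eV × 1.602×10⁻¹⁹ J/eV) / (6.626×10⁻³⁴ J·s)
f₀ = 5.7548e+14 Hz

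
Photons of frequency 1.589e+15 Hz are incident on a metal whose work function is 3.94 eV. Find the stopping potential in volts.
2.6316 V

The stopping potential V_s satisfies: eV_s = KE_max

First, find KE_max using Einstein's equation:
E_photon = hf = (6.626×10⁻³⁴ J·s)(1.589e+15 Hz) = 6.5716 eV
KE_max = E_photon - φ = 6.5716 - 3.94 = 2.6316 eV

Since eV_s = KE_max:
V_s = KE_max/e = 2.6316 V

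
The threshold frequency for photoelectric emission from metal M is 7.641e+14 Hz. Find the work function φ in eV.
3.16 eV

At the threshold frequency, photon energy equals work function:
φ = hf₀

Calculating:
φ = (6.626×10⁻³⁴ J·s)(7.641e+14 Hz)
φ = 3.16 eV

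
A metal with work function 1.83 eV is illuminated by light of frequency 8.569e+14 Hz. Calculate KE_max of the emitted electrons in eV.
1.7139 eV

Using Einstein's photoelectric equation: KE_max = hf - φ

First, calculate the photon energy:
E_photon = hf = (6.626×10⁻³⁴ J·s)(8.569e+14 Hz)
E_photon = 3.5439 eV

Then, the maximum kinetic energy:
KE_max = E_photon - φ = 3.5439 eV - 1.83 eV = 1.7139 eV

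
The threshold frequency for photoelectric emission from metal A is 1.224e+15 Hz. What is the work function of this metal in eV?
5.06 eV

At the threshold frequency, photon energy equals work function:
φ = hf₀

Calculating:
φ = (6.626×10⁻³⁴ J·s)(1.224e+15 Hz)
φ = 5.06 eV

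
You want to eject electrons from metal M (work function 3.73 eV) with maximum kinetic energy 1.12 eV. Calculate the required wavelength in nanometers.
255.64 nm

From Einstein's equation: KE_max = hc/λ - φ

Rearranging for λ:
hc/λ = KE_max + φ
λ = hc/(KE_max + φ)

Required photon energy:
E_photon = KE_max + φ = 1.12 + 3.73 = 4.85 eV

Required wavelength:
λ = hc/E_photon = (6.626×10⁻³⁴)(3×10⁸) / (4.85 × 1.602×10⁻¹⁹)
λ = 255.64 nm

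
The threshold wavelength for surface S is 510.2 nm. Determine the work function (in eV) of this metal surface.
2.43 eV

At the threshold wavelength, photon energy equals work function:
φ = hc/λ₀

Calculating:
φ = (6.626×10⁻³⁴ J·s)(3×10⁸ m/s) / (510.2×10⁻⁹ m)
φ = 2.43 eV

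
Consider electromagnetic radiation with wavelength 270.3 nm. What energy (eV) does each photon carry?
4.5869 eV

Using E = hf = hc/λ:

E = hc/λ = (6.626×10⁻³⁴ J·s)(3×10⁸ m/s) / (270.3×10⁻⁹ m)
E = 4.5869 eV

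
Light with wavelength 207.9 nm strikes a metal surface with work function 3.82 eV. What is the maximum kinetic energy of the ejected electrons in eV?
2.1436 eV

Using Einstein's photoelectric equation: KE_max = hf - φ = hc/λ - φ

First, calculate the photon energy:
E_photon = hc/λ = (6.626×10⁻³⁴ J·s)(3×10⁸ m/s) / (207.9×10⁻⁹ m)
E_photon = 5.9636 eV

Then, the maximum kinetic energy:
KE_max = E_photon - φ = 5.9636 eV - 3.82 eV = 2.1436 eV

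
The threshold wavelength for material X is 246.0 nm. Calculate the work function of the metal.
5.04 eV

At the threshold wavelength, photon energy equals work function:
φ = hc/λ₀

Calculating:
φ = (6.626×10⁻³⁴ J·s)(3×10⁸ m/s) / (246.0×10⁻⁹ m)
φ = 5.04 eV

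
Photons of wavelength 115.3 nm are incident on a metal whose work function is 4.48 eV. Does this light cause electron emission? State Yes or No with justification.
Yes

For photoemission, the photon energy must exceed the work function.

Photon energy: E = hc/λ = 10.7532 eV
Work function: φ = 4.48 eV

Since E_photon (10.7532 eV) > φ (4.48 eV), photoemission WILL occur.
The threshold wavelength is λ₀ = hc/φ = 276.8 nm.
Since 115.3 nm < 276.8 nm, the light has sufficient energy.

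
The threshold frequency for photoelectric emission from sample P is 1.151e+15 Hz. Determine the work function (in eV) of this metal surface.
4.76 eV

At the threshold frequency, photon energy equals work function:
φ = hf₀

Calculating:
φ = (6.626×10⁻³⁴ J·s)(1.151e+15 Hz)
φ = 4.76 eV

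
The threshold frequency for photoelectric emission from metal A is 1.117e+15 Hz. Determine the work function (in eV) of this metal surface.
4.62 eV

At the threshold frequency, photon energy equals work function:
φ = hf₀

Calculating:
φ = (6.626×10⁻³⁴ J·s)(1.117e+15 Hz)
φ = 4.62 eV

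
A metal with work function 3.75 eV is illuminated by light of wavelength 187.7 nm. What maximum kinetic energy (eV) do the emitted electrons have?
2.8554 eV

Using Einstein's photoelectric equation: KE_max = hf - φ = hc/λ - φ

First, calculate the photon energy:
E_photon = hc/λ = (6.626×10⁻³⁴ J·s)(3×10⁸ m/s) / (187.7×10⁻⁹ m)
E_photon = 6.6054 eV

Then, the maximum kinetic energy:
KE_max = E_photon - φ = 6.6054 eV - 3.75 eV = 2.8554 eV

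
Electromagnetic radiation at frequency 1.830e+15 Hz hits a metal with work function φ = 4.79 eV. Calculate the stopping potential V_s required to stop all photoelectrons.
2.7783 V

The stopping potential V_s satisfies: eV_s = KE_max

First, find KE_max using Einstein's equation:
E_photon = hf = (6.626×10⁻³⁴ J·s)(1.830e+15 Hz) = 7.5683 eV
KE_max = E_photon - φ = 7.5683 - 4.79 = 2.7783 eV

Since eV_s = KE_max:
V_s = KE_max/e = 2.7783 V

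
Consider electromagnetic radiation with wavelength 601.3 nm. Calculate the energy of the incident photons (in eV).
2.0619 eV

Using E = hf = hc/λ:

E = hc/λ = (6.626×10⁻³⁴ J·s)(3×10⁸ m/s) / (601.3×10⁻⁹ m)
E = 2.0619 eV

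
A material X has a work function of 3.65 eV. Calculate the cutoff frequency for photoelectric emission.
8.8257e+14 Hz

The threshold frequency is when the photon energy equals the work function:
hf₀ = φ

Solving for f₀:
f₀ = φ/h = (3.65 eV × 1.602×10⁻¹⁹ J/eV) / (6.626×10⁻³⁴ J·s)
f₀ = 8.8257e+14 Hz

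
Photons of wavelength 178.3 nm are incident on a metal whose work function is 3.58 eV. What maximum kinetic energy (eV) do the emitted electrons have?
3.3737 eV

Using Einstein's photoelectric equation: KE_max = hf - φ = hc/λ - φ

First, calculate the photon energy:
E_photon = hc/λ = (6.626×10⁻³⁴ J·s)(3×10⁸ m/s) / (178.3×10⁻⁹ m)
E_photon = 6.9537 eV

Then, the maximum kinetic energy:
KE_max = E_photon - φ = 6.9537 eV - 3.58 eV = 3.3737 eV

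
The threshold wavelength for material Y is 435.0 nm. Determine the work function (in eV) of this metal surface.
2.85 eV

At the threshold wavelength, photon energy equals work function:
φ = hc/λ₀

Calculating:
φ = (6.626×10⁻³⁴ J·s)(3×10⁸ m/s) / (435.0×10⁻⁹ m)
φ = 2.85 eV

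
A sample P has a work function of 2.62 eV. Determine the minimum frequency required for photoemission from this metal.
6.3351e+14 Hz

The threshold frequency is when the photon energy equals the work function:
hf₀ = φ

Solving for f₀:
f₀ = φ/h = (2.62 eV × 1.602×10⁻¹⁹ J/eV) / (6.626×10⁻³⁴ J·s)
f₀ = 6.3351e+14 Hz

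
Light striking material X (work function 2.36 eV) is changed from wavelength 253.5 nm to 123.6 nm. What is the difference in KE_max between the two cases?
5.1402 eV

Using Einstein's equation: KE_max = hc/λ - φ

For λ₁ = 253.5 nm:
KE₁ = hc/λ₁ - φ = 4.8909 - 2.36 = 2.5309 eV

For λ₂ = 123.6 nm:
KE₂ = hc/λ₂ - φ = 10.0311 - 2.36 = 7.6711 eV

Change in KE:
ΔKE = KE₂ - KE₁ = 7.6711 - 2.5309 = 5.1402 eV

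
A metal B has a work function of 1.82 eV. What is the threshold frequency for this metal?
4.4007e+14 Hz

The threshold frequency is when the photon energy equals the work function:
hf₀ = φ

Solving for f₀:
f₀ = φ/h = (1.82 eV × 1.602×10⁻¹⁹ J/eV) / (6.626×10⁻³⁴ J·s)
f₀ = 4.4007e+14 Hz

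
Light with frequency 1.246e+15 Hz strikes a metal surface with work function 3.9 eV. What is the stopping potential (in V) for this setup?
1.2530 V

The stopping potential V_s satisfies: eV_s = KE_max

First, find KE_max using Einstein's equation:
E_photon = hf = (6.626×10⁻³⁴ J·s)(1.246e+15 Hz) = 5.1530 eV
KE_max = E_photon - φ = 5.1530 - 3.9 = 1.2530 eV

Since eV_s = KE_max:
V_s = KE_max/e = 1.2530 V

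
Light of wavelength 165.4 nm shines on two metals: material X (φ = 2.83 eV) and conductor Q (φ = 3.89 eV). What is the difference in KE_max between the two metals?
1.0600 eV

Using KE_max = hc/λ - φ for each metal:

Photon energy: E = hc/λ = 7.4960 eV

For material X (φ₁ = 2.83 eV):
KE₁ = E - φ₁ = 7.4960 - 2.83 = 4.6660 eV

For conductor Q (φ₂ = 3.89 eV):
KE₂ = E - φ₂ = 7.4960 - 3.89 = 3.6060 eV

Difference:
ΔKE = KE₁ - KE₂ = 4.6660 - 3.6060 = 1.0600 eV

Note: The difference equals the difference in work functions: 3.89 - 2.83 = 1.06 eV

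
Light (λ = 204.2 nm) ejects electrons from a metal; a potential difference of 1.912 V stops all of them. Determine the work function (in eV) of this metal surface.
4.16 eV

The stopping potential gives the maximum kinetic energy: KE_max = eV_s = 1.912 eV

From Einstein's photoelectric equation: KE_max = hc/λ - φ
Rearranging: φ = hc/λ - KE_max

Calculate photon energy:
E_photon = hc/λ = (6.626×10⁻³⁴ J·s)(3×10⁸ m/s) / (204.2×10⁻⁹ m) = 6.0717 eV

Therefore:
φ = 6.0717 - 1.912 = 4.16 eV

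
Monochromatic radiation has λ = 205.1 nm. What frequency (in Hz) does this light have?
1.4617e+15 Hz

Using the wave equation: c = fλ

Solving for frequency:
f = c/λ = (3×10⁸ m/s) / (205.1×10⁻⁹ m)
f = 1.4617e+15 Hz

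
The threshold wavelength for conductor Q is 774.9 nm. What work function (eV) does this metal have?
1.60 eV

At the threshold wavelength, photon energy equals work function:
φ = hc/λ₀

Calculating:
φ = (6.626×10⁻³⁴ J·s)(3×10⁸ m/s) / (774.9×10⁻⁹ m)
φ = 1.60 eV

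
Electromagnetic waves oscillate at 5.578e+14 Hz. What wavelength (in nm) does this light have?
537.46 nm

Using the wave equation: c = fλ

Solving for wavelength:
λ = c/f = (3×10⁸ m/s) / (5.578e+14 Hz)
λ = 537.46 nm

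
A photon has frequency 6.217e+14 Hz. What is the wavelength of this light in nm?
482.21 nm

Using the wave equation: c = fλ

Solving for wavelength:
λ = c/f = (3×10⁸ m/s) / (6.217e+14 Hz)
λ = 482.21 nm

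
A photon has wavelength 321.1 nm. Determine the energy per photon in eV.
3.8612 eV

Using E = hf = hc/λ:

E = hc/λ = (6.626×10⁻³⁴ J·s)(3×10⁸ m/s) / (321.1×10⁻⁹ m)
E = 3.8612 eV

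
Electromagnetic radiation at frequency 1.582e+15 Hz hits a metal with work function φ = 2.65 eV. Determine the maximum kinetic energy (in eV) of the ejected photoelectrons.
3.8926 eV

Using Einstein's photoelectric equation: KE_max = hf - φ

First, calculate the photon energy:
E_photon = hf = (6.626×10⁻³⁴ J·s)(1.582e+15 Hz)
E_photon = 6.5426 eV

Then, the maximum kinetic energy:
KE_max = E_photon - φ = 6.5426 eV - 2.65 eV = 3.8926 eV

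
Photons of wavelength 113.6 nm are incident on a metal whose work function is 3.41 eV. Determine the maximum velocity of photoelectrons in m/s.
1.6247e+06 m/s

First, find the maximum kinetic energy:
E_photon = hc/λ = 10.9141 eV
KE_max = E_photon - φ = 10.9141 - 3.41 = 7.5041 eV

Convert to Joules: KE_max = 7.5041 × 1.602×10⁻¹⁹ J = 1.2023e-18 J

Then use KE = ½mv² to find velocity:
v = √(2·KE/m) = √(2 × 1.2023e-18 J / 9.109e-31 kg)
v = 1.6247e+06 m/s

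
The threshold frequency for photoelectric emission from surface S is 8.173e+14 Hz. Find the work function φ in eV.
3.38 eV

At the threshold frequency, photon energy equals work function:
φ = hf₀

Calculating:
φ = (6.626×10⁻³⁴ J·s)(8.173e+14 Hz)
φ = 3.38 eV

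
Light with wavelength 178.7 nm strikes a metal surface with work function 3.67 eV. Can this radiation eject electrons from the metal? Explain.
Yes

For photoemission, the photon energy must exceed the work function.

Photon energy: E = hc/λ = 6.9381 eV
Work function: φ = 3.67 eV

Since E_photon (6.9381 eV) > φ (3.67 eV), photoemission WILL occur.
The threshold wavelength is λ₀ = hc/φ = 337.8 nm.
Since 178.7 nm < 337.8 nm, the light has sufficient energy.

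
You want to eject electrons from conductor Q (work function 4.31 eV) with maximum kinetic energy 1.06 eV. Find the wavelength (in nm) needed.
230.88 nm

From Einstein's equation: KE_max = hc/λ - φ

Rearranging for λ:
hc/λ = KE_max + φ
λ = hc/(KE_max + φ)

Required photon energy:
E_photon = KE_max + φ = 1.06 + 4.31 = 5.37 eV

Required wavelength:
λ = hc/E_photon = (6.626×10⁻³⁴)(3×10⁸) / (5.37 × 1.602×10⁻¹⁹)
λ = 230.88 nm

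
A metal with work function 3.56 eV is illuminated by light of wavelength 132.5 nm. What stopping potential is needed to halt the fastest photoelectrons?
5.7973 V

The stopping potential V_s satisfies: eV_s = KE_max

First, find KE_max using Einstein's equation:
E_photon = hc/λ = 9.3573 eV
KE_max = E_photon - φ = 9.3573 - 3.56 = 5.7973 eV

Since eV_s = KE_max:
V_s = KE_max/e = 5.7973 V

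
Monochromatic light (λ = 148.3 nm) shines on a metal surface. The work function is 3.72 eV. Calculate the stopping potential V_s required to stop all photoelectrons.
4.6404 V

The stopping potential V_s satisfies: eV_s = KE_max

First, find KE_max using Einstein's equation:
E_photon = hc/λ = 8.3604 eV
KE_max = E_photon - φ = 8.3604 - 3.72 = 4.6404 eV

Since eV_s = KE_max:
V_s = KE_max/e = 4.6404 V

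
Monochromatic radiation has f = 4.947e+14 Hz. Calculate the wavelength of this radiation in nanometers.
606.01 nm

Using the wave equation: c = fλ

Solving for wavelength:
λ = c/f = (3×10⁸ m/s) / (4.947e+14 Hz)
λ = 606.01 nm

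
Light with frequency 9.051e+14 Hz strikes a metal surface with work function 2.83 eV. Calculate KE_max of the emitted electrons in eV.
0.9132 eV

Using Einstein's photoelectric equation: KE_max = hf - φ

First, calculate the photon energy:
E_photon = hf = (6.626×10⁻³⁴ J·s)(9.051e+14 Hz)
E_photon = 3.7432 eV

Then, the maximum kinetic energy:
KE_max = E_photon - φ = 3.7432 eV - 2.83 eV = 0.9132 eV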